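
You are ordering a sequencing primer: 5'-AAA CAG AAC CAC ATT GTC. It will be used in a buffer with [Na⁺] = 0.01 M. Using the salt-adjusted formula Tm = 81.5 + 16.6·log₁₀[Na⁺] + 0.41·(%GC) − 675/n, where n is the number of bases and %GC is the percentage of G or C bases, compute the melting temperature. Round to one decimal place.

26.7°C

Length n = 18. Scanning the sequence gives C=5, T=3, A=8, G=2.
G+C = 7, so %GC = 7/18 × 100 = 38.889%
Salt term: 16.6 × (-2) = -33.2
GC term: 0.41 × 38.889 = 15.944; length term: −675/18 = −37.5
Tm = 81.5 + (-33.2) + 15.944 − 37.5 = 26.744 → 26.7°C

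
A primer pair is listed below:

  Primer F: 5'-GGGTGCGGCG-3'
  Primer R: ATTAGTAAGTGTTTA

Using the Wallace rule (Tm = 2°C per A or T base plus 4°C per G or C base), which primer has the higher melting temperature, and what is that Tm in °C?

Primer F, 38°C

Primer F: A+T=1, G+C=9 → Tm = 2(1)+4(9) = 38°C
Primer R: A+T=12, G+C=3 → Tm = 2(12)+4(3) = 36°C
38°C vs 36°C → primer F is higher.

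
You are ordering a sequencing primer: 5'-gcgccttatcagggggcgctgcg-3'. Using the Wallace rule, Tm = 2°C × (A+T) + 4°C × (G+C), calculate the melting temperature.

80°C

Base counts: C=7, T=4, A=2, G=10
AT pairs contribute 6, GC pairs contribute 17.
Tm = 2(6) + 4(17) = 12 + 68 = 80°C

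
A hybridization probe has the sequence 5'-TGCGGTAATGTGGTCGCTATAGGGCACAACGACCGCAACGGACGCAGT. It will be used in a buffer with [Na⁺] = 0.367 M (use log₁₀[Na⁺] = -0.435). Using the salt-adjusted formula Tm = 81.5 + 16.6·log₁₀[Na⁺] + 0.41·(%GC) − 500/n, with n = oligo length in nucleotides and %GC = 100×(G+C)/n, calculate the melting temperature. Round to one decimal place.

Length n = 48. A=12, C=12, T=8, G=16
G+C = 28, so %GC = 28/48 × 100 = 58.333%
Salt term: 16.6 × (-0.435) = -7.221
GC term: 0.41 × 58.333 = 23.917; length term: −500/48 = −10.417
Tm = 81.5 + (-7.221) + 23.917 − 10.417 = 87.779 → 87.8°C

87.8°C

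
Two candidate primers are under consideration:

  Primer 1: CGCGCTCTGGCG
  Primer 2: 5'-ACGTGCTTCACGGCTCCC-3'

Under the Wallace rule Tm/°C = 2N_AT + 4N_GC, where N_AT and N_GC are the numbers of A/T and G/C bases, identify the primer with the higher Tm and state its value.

Primer 2, 60°C

Primer 1: A+T=2, G+C=10 → Tm = 2(2)+4(10) = 44°C
Primer 2: A+T=6, G+C=12 → Tm = 2(6)+4(12) = 60°C
44°C vs 60°C → primer 2 is higher.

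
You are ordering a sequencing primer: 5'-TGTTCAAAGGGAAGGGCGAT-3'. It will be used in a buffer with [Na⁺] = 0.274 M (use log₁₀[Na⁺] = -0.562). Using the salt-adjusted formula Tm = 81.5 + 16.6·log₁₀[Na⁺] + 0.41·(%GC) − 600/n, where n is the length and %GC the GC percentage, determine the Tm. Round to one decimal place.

62.7°C

Length n = 20. Scanning the sequence gives A=6, G=8, T=4, C=2.
G+C = 10, so %GC = 10/20 × 100 = 50%
Salt term: 16.6 × (-0.562) = -9.329
GC term: 0.41 × 50 = 20.5; length term: −600/20 = −30
Tm = 81.5 + (-9.329) + 20.5 − 30 = 62.671 → 62.7°C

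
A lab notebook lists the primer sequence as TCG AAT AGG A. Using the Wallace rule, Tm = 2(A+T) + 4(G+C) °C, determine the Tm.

G=3, T=2, C=1, A=4
A+T = 6, G+C = 4
Tm = 2(6) + 4(4) = 12 + 16 = 28°C

28°C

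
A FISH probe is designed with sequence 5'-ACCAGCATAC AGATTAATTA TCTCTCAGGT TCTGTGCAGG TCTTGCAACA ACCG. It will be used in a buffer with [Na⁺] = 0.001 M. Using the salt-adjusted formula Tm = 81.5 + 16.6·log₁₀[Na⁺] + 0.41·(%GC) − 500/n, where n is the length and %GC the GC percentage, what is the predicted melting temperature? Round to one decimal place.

Length n = 54. Base counts: G=10, T=15, C=14, A=15
G+C = 24, so %GC = 24/54 × 100 = 44.444%
Salt term: 16.6 × (-3) = -49.8
GC term: 0.41 × 44.444 = 18.222; length term: −500/54 = −9.259
Tm = 81.5 + (-49.8) + 18.222 − 9.259 = 40.663 → 40.7°C

40.7°C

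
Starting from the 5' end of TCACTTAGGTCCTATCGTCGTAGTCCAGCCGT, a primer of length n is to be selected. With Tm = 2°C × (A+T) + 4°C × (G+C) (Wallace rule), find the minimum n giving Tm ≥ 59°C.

n = 20

First 19 bases: TCACTTAGGTCCTATCGTC → Tm = 56°C (< 59°C)
First 20 bases: TCACTTAGGTCCTATCGTCG → Tm = 60°C (≥ 59°C)
Each additional base adds 2°C (A/T) or 4°C (G/C), so Tm is non-decreasing in n; n = 20 is the first length to reach 59°C.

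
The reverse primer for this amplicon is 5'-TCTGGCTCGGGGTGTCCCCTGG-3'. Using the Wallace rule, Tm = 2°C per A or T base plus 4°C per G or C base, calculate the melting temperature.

76°C

G=9, T=6, A=0, C=7
So N_AT = 6 and N_GC = 16.
Tm = 2(6) + 4(16) = 12 + 64 = 76°C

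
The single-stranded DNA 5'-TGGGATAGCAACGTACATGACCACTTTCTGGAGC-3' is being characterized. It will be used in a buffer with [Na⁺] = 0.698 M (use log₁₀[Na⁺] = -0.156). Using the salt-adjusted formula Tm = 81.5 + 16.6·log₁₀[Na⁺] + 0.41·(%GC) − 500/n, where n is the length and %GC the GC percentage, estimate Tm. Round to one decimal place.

84.7°C

Length n = 34. Scanning the sequence gives G=9, T=8, C=8, A=9.
G+C = 17, so %GC = 17/34 × 100 = 50%
Salt term: 16.6 × (-0.156) = -2.59
GC term: 0.41 × 50 = 20.5; length term: −500/34 = −14.706
Tm = 81.5 + (-2.59) + 20.5 − 14.706 = 84.704 → 84.7°C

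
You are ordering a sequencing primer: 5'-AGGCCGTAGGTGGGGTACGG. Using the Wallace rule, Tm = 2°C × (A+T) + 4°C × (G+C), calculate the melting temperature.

Base counts: C=3, T=3, A=3, G=11
So N_AT = 6 and N_GC = 14.
Tm = 2(6) + 4(14) = 12 + 56 = 68°C

68°C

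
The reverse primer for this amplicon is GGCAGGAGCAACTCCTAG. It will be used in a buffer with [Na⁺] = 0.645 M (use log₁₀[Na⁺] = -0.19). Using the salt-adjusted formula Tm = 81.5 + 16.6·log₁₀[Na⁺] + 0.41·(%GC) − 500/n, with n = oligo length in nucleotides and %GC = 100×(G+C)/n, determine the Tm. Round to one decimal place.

75.6°C

Length n = 18. Base counts: A=5, C=5, T=2, G=6
G+C = 11, so %GC = 11/18 × 100 = 61.111%
Salt term: 16.6 × (-0.19) = -3.154
GC term: 0.41 × 61.111 = 25.056; length term: −500/18 = −27.778
Tm = 81.5 + (-3.154) + 25.056 − 27.778 = 75.624 → 75.6°C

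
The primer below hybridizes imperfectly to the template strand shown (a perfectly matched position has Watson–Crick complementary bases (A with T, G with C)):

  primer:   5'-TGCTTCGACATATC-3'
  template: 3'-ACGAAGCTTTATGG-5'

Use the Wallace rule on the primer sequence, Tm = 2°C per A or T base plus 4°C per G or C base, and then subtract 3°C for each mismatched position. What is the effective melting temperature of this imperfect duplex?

Primer base counts: A=3, T=5, G=2, C=4 → A+T=8, G+C=6
Perfect-match Tm = 2(8) + 4(6) = 16 + 24 = 40°C
Mismatches (positions where the bases are not complementary): 2 (at positions 9, 13)
Effective Tm = 40 − 2×3 = 40 − 6 = 34°C

34°C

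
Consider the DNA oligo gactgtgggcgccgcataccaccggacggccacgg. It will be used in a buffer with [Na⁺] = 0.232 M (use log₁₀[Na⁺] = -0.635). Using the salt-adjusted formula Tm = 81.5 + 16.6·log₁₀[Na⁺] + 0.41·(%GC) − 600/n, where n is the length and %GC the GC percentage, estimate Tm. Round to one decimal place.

Length n = 35. Counting bases: A=6, C=13, G=13, T=3
G+C = 26, so %GC = 26/35 × 100 = 74.286%
Salt term: 16.6 × (-0.635) = -10.541
GC term: 0.41 × 74.286 = 30.457; length term: −600/35 = −17.143
Tm = 81.5 + (-10.541) + 30.457 − 17.143 = 84.273 → 84.3°C

84.3°C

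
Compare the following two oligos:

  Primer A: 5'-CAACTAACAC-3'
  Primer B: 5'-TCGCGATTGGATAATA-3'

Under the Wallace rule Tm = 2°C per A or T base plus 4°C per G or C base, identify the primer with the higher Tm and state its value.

Primer A: A+T=6, G+C=4 → Tm = 2(6)+4(4) = 28°C
Primer B: A+T=10, G+C=6 → Tm = 2(10)+4(6) = 44°C
28°C vs 44°C → primer B is higher.

Primer B, 44°C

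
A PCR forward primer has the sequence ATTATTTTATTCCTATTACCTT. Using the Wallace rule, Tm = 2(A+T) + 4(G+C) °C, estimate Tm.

Base counts: T=13, C=4, G=0, A=5
So N_AT = 18 and N_GC = 4.
Tm = 4·4 + 2·18 = 16 + 36 = 52°C

52°C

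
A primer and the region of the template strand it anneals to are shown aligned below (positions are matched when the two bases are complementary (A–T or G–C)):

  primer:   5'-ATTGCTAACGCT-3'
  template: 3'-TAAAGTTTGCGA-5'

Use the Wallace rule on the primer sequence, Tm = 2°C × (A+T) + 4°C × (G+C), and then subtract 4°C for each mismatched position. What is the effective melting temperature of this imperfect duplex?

Primer base counts: A=3, T=4, G=2, C=3 → A+T=7, G+C=5
Perfect-match Tm = 2(7) + 4(5) = 14 + 20 = 34°C
Mismatches (positions where the bases are not complementary): 2 (at positions 4, 6)
Effective Tm = 34 − 2×4 = 34 − 8 = 26°C

26°C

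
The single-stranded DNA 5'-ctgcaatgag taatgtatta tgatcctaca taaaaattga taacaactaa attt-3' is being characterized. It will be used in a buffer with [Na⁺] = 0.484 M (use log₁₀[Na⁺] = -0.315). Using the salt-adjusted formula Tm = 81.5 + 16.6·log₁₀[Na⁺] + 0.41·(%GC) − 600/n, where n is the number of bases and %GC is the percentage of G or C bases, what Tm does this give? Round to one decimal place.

Length n = 54. Counting bases: A=23, C=7, G=6, T=18
G+C = 13, so %GC = 13/54 × 100 = 24.074%
Salt term: 16.6 × (-0.315) = -5.229
GC term: 0.41 × 24.074 = 9.87; length term: −600/54 = −11.111
Tm = 81.5 + (-5.229) + 9.87 − 11.111 = 75.03 → 75.0°C

75.0°C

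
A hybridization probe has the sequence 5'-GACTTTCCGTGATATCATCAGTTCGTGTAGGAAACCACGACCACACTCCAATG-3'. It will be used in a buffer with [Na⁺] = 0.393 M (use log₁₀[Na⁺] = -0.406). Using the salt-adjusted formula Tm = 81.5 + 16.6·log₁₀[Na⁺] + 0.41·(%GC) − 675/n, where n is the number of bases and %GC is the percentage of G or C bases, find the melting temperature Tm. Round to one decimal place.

81.4°C

Length n = 53. Counting bases: T=13, C=15, G=10, A=15
G+C = 25, so %GC = 25/53 × 100 = 47.17%
Salt term: 16.6 × (-0.406) = -6.74
GC term: 0.41 × 47.17 = 19.34; length term: −675/53 = −12.736
Tm = 81.5 + (-6.74) + 19.34 − 12.736 = 81.364 → 81.4°C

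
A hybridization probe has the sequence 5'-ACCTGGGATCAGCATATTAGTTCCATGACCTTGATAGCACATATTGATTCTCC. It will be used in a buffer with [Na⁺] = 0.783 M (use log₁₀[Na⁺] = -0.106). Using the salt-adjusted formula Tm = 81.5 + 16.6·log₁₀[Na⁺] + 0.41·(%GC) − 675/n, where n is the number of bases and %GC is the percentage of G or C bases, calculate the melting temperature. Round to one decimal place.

84.0°C

Length n = 53. Counting bases: A=14, C=13, G=9, T=17
G+C = 22, so %GC = 22/53 × 100 = 41.509%
Salt term: 16.6 × (-0.106) = -1.76
GC term: 0.41 × 41.509 = 17.019; length term: −675/53 = −12.736
Tm = 81.5 + (-1.76) + 17.019 − 12.736 = 84.023 → 84.0°C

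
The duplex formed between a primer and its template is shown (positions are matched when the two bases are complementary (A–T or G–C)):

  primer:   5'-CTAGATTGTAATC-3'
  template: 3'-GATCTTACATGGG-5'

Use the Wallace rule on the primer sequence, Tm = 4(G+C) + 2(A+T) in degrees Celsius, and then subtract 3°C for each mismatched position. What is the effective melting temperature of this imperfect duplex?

25°C

Primer base counts: A=4, T=5, G=2, C=2 → A+T=9, G+C=4
Perfect-match Tm = 2(9) + 4(4) = 18 + 16 = 34°C
Mismatches (positions where the bases are not complementary): 3 (at positions 6, 11, 12)
Effective Tm = 34 − 3×3 = 34 − 9 = 25°C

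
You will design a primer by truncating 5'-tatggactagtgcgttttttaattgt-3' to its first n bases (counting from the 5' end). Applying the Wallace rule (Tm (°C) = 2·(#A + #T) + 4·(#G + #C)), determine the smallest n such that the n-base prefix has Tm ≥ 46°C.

First 15 bases: TATGGACTAGTGCGT → Tm = 44°C (< 46°C)
First 16 bases: TATGGACTAGTGCGTT → Tm = 46°C (≥ 46°C)
Each additional base adds 2°C (A/T) or 4°C (G/C), so Tm is non-decreasing in n; n = 16 is the first length to reach 46°C.

n = 16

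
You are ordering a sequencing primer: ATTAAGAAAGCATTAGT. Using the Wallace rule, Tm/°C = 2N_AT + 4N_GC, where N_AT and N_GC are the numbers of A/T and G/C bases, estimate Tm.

42°C

Scanning the sequence gives T=5, C=1, G=3, A=8.
So N_AT = 13 and N_GC = 4.
Tm = 2(13) + 4(4) = 26 + 16 = 42°C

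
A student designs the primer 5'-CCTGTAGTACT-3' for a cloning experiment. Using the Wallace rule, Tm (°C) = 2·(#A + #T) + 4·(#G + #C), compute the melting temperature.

32°C

Base counts: C=3, A=2, G=2, T=4
AT pairs contribute 6, GC pairs contribute 5.
Tm = 4·5 + 2·6 = 20 + 12 = 32°C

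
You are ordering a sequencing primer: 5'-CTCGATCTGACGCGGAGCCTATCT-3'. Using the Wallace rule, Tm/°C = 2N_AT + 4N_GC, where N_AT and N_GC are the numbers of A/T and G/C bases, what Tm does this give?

Counting bases: G=6, T=6, C=8, A=4
A+T = 10, G+C = 14
Tm = 2×10 + 4×14 = 76°C

76°C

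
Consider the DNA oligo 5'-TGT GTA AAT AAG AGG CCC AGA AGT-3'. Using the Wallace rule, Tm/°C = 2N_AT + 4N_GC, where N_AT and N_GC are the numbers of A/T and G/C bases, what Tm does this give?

68°C

Scanning the sequence gives A=9, T=5, G=7, C=3.
So N_AT = 14 and N_GC = 10.
Tm = 2×14 + 4×10 = 68°C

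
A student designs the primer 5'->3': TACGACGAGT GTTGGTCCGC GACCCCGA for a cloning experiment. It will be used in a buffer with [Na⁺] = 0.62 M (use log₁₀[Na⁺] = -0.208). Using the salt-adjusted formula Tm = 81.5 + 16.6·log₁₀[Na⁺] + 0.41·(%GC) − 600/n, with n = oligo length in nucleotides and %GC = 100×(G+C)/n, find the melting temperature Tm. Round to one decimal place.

Length n = 28. Base counts: T=5, A=5, G=9, C=9
G+C = 18, so %GC = 18/28 × 100 = 64.286%
Salt term: 16.6 × (-0.208) = -3.453
GC term: 0.41 × 64.286 = 26.357; length term: −600/28 = −21.429
Tm = 81.5 + (-3.453) + 26.357 − 21.429 = 82.975 → 83.0°C

83.0°C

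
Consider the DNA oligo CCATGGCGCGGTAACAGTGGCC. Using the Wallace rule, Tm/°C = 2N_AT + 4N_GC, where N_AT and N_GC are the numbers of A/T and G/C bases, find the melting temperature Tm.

74°C

G=8, C=7, T=3, A=4
AT pairs contribute 7, GC pairs contribute 15.
Tm = 4·15 + 2·7 = 60 + 14 = 74°C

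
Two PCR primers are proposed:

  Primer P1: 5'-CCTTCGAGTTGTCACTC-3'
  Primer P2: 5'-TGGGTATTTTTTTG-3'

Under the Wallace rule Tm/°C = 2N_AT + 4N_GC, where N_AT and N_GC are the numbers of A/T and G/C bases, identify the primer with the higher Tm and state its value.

Primer P1, 52°C

Primer P1: A+T=8, G+C=9 → Tm = 2(8)+4(9) = 52°C
Primer P2: A+T=10, G+C=4 → Tm = 2(10)+4(4) = 36°C
52°C vs 36°C → primer P1 is higher.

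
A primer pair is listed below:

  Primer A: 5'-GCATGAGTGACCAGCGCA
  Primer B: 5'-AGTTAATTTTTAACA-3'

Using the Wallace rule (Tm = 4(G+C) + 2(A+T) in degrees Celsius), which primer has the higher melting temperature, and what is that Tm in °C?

Primer A: A+T=7, G+C=11 → Tm = 2(7)+4(11) = 58°C
Primer B: A+T=13, G+C=2 → Tm = 2(13)+4(2) = 34°C
58°C vs 34°C → primer A is higher.

Primer A, 58°C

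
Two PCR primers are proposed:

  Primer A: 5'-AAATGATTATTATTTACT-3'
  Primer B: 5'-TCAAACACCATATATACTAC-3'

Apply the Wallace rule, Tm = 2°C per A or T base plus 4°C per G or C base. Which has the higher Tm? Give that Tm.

Primer B, 52°C

Primer A: A+T=16, G+C=2 → Tm = 2(16)+4(2) = 40°C
Primer B: A+T=14, G+C=6 → Tm = 2(14)+4(6) = 52°C
40°C vs 52°C → primer B is higher.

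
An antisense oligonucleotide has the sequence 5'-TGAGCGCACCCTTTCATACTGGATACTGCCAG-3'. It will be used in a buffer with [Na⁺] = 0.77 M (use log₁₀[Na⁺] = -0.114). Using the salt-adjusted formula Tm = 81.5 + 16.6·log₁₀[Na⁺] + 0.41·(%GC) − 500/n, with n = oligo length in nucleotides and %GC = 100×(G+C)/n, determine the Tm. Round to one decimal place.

85.8°C

Length n = 32. C=10, G=7, A=7, T=8
G+C = 17, so %GC = 17/32 × 100 = 53.125%
Salt term: 16.6 × (-0.114) = -1.892
GC term: 0.41 × 53.125 = 21.781; length term: −500/32 = −15.625
Tm = 81.5 + (-1.892) + 21.781 − 15.625 = 85.764 → 85.8°C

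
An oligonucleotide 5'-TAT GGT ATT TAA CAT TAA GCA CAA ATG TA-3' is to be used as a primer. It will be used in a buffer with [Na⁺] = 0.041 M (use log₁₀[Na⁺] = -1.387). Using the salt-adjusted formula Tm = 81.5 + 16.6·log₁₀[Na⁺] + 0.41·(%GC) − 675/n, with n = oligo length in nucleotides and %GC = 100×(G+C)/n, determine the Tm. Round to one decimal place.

Length n = 29. Base counts: G=4, A=12, T=10, C=3
G+C = 7, so %GC = 7/29 × 100 = 24.138%
Salt term: 16.6 × (-1.387) = -23.024
GC term: 0.41 × 24.138 = 9.897; length term: −675/29 = −23.276
Tm = 81.5 + (-23.024) + 9.897 − 23.276 = 45.097 → 45.1°C

45.1°C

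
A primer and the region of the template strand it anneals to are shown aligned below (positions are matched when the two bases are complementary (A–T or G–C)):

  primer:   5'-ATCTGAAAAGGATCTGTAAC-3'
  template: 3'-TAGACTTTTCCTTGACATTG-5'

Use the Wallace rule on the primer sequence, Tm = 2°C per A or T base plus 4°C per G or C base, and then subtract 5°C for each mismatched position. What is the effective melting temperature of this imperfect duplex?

49°C

Primer base counts: A=8, T=5, G=4, C=3 → A+T=13, G+C=7
Perfect-match Tm = 2(13) + 4(7) = 26 + 28 = 54°C
Mismatches (positions where the bases are not complementary): 1 (at position 13)
Effective Tm = 54 − 1×5 = 54 − 5 = 49°C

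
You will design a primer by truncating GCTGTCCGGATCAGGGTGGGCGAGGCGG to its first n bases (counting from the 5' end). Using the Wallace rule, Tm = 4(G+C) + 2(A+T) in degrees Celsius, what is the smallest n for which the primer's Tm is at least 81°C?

First 23 bases: GCTGTCCGGATCAGGGTGGGCGA → Tm = 78°C (< 81°C)
First 24 bases: GCTGTCCGGATCAGGGTGGGCGAG → Tm = 82°C (≥ 81°C)
Since every base adds ≥2°C, Tm only increases with n, so the threshold is first crossed at n = 24.

n = 24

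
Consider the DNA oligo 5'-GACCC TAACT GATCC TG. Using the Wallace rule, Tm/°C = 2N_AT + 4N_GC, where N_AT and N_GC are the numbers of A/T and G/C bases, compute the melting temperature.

T=4, C=6, A=4, G=3
AT pairs contribute 8, GC pairs contribute 9.
Tm = 2×8 + 4×9 = 52°C

52°C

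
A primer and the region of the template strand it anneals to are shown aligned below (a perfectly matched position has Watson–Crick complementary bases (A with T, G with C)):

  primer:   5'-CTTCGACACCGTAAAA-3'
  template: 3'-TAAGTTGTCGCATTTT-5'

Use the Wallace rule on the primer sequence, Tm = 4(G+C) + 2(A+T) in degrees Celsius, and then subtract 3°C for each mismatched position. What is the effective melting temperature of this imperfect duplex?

37°C

Primer base counts: A=6, T=3, G=2, C=5 → A+T=9, G+C=7
Perfect-match Tm = 2(9) + 4(7) = 18 + 28 = 46°C
Mismatches (positions where the bases are not complementary): 3 (at positions 1, 5, 9)
Effective Tm = 46 − 3×3 = 46 − 9 = 37°C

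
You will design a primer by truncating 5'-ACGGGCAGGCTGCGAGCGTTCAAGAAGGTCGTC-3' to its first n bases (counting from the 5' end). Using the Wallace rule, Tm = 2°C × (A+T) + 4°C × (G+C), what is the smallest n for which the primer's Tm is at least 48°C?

First 13 bases: ACGGGCAGGCTGC → Tm = 46°C (< 48°C)
First 14 bases: ACGGGCAGGCTGCG → Tm = 50°C (≥ 48°C)
Each additional base adds 2°C (A/T) or 4°C (G/C), so Tm is non-decreasing in n; n = 14 is the first length to reach 48°C.

n = 14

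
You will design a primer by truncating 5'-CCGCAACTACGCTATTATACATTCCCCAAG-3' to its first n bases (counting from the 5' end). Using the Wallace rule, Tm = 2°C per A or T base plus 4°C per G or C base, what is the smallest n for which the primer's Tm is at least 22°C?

First 6 bases: CCGCAA → Tm = 20°C (< 22°C)
First 7 bases: CCGCAAC → Tm = 24°C (≥ 22°C)
Each additional base adds 2°C (A/T) or 4°C (G/C), so Tm is non-decreasing in n; n = 7 is the first length to reach 22°C.

n = 7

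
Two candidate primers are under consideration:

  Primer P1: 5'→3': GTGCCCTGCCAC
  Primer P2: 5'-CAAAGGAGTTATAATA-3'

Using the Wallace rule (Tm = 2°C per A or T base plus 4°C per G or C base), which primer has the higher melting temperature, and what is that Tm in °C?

Primer P1, 42°C

Primer P1: A+T=3, G+C=9 → Tm = 2(3)+4(9) = 42°C
Primer P2: A+T=12, G+C=4 → Tm = 2(12)+4(4) = 40°C
42°C vs 40°C → primer P1 is higher.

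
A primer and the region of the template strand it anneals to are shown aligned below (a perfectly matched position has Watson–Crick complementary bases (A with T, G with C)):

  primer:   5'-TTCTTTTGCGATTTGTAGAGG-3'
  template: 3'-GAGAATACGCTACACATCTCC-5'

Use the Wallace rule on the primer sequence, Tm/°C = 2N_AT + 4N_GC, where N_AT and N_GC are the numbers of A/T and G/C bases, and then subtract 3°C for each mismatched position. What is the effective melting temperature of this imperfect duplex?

49°C

Primer base counts: A=3, T=10, G=6, C=2 → A+T=13, G+C=8
Perfect-match Tm = 2(13) + 4(8) = 26 + 32 = 58°C
Mismatches (positions where the bases are not complementary): 3 (at positions 1, 6, 13)
Effective Tm = 58 − 3×3 = 58 − 9 = 49°C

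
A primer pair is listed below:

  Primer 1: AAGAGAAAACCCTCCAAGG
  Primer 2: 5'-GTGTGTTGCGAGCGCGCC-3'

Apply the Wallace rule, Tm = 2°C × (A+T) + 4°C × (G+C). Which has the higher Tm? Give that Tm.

Primer 2, 62°C

Primer 1: A+T=10, G+C=9 → Tm = 2(10)+4(9) = 56°C
Primer 2: A+T=5, G+C=13 → Tm = 2(5)+4(13) = 62°C
56°C vs 62°C → primer 2 is higher.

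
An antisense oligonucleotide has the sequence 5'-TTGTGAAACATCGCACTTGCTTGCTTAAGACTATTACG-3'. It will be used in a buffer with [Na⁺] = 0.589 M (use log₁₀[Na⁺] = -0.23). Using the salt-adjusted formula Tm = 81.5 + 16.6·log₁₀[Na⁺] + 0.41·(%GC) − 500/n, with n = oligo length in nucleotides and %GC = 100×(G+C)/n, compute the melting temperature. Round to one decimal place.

Length n = 38. A=10, G=7, C=8, T=13
G+C = 15, so %GC = 15/38 × 100 = 39.474%
Salt term: 16.6 × (-0.23) = -3.818
GC term: 0.41 × 39.474 = 16.184; length term: −500/38 = −13.158
Tm = 81.5 + (-3.818) + 16.184 − 13.158 = 80.708 → 80.7°C

80.7°C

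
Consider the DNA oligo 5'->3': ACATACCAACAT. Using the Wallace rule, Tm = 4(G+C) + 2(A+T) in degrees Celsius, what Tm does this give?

Scanning the sequence gives A=6, C=4, G=0, T=2.
So N_AT = 8 and N_GC = 4.
Tm = 2×8 + 4×4 = 32°C

32°C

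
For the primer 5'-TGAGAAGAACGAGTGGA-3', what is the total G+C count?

A=7, T=2, G=7, C=1
Total G or C: 7 + 1 = 8

8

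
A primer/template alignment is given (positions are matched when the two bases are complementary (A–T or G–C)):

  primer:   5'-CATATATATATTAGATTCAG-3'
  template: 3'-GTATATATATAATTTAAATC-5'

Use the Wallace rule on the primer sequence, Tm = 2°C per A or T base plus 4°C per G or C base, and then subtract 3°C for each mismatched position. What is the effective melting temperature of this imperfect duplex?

Primer base counts: A=8, T=8, G=2, C=2 → A+T=16, G+C=4
Perfect-match Tm = 2(16) + 4(4) = 32 + 16 = 48°C
Mismatches (positions where the bases are not complementary): 2 (at positions 14, 18)
Effective Tm = 48 − 2×3 = 48 − 6 = 42°C

42°C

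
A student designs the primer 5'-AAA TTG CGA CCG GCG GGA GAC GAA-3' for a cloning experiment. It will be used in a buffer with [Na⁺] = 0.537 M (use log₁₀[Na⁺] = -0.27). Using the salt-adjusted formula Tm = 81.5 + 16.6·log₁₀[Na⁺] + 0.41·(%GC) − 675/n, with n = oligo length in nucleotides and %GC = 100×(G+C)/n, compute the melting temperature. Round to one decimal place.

Length n = 24. Counting bases: T=2, C=5, G=9, A=8
G+C = 14, so %GC = 14/24 × 100 = 58.333%
Salt term: 16.6 × (-0.27) = -4.482
GC term: 0.41 × 58.333 = 23.917; length term: −675/24 = −28.125
Tm = 81.5 + (-4.482) + 23.917 − 28.125 = 72.81 → 72.8°C

72.8°C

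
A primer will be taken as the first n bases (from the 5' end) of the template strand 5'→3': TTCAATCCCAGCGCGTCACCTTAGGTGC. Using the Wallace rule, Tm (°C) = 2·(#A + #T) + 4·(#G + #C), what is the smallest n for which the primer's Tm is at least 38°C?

First 12 bases: TTCAATCCCAGC → Tm = 36°C (< 38°C)
First 13 bases: TTCAATCCCAGCG → Tm = 40°C (≥ 38°C)
Since every base adds ≥2°C, Tm only increases with n, so the threshold is first crossed at n = 13.

n = 13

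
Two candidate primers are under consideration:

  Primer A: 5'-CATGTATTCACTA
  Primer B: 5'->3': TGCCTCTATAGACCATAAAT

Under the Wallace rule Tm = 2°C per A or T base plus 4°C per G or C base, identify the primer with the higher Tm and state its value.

Primer A: A+T=9, G+C=4 → Tm = 2(9)+4(4) = 34°C
Primer B: A+T=13, G+C=7 → Tm = 2(13)+4(7) = 54°C
34°C vs 54°C → primer B is higher.

Primer B, 54°C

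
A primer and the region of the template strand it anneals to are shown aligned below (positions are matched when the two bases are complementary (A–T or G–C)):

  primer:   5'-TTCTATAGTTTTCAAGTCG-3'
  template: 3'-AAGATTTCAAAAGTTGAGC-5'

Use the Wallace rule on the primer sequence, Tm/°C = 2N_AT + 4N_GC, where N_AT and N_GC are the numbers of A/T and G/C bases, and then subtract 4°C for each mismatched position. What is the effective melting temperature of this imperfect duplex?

Primer base counts: A=4, T=9, G=3, C=3 → A+T=13, G+C=6
Perfect-match Tm = 2(13) + 4(6) = 26 + 24 = 50°C
Mismatches (positions where the bases are not complementary): 2 (at positions 6, 16)
Effective Tm = 50 − 2×4 = 50 − 8 = 42°C

42°C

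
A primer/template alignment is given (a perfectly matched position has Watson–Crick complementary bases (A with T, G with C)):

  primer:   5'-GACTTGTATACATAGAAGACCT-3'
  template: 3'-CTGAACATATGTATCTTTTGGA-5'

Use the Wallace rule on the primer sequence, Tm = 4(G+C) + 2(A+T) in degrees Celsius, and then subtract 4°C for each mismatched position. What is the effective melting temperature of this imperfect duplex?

56°C

Primer base counts: A=8, T=6, G=4, C=4 → A+T=14, G+C=8
Perfect-match Tm = 2(14) + 4(8) = 28 + 32 = 60°C
Mismatches (positions where the bases are not complementary): 1 (at position 18)
Effective Tm = 60 − 1×4 = 60 − 4 = 56°C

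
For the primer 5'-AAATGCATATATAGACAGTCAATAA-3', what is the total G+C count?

6

Scanning the sequence gives C=3, G=3, T=6, A=13.
Total G or C: 3 + 3 = 6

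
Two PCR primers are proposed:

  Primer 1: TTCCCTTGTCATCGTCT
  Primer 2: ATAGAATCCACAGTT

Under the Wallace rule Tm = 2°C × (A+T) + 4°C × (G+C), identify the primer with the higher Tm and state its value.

Primer 1, 50°C

Primer 1: A+T=9, G+C=8 → Tm = 2(9)+4(8) = 50°C
Primer 2: A+T=10, G+C=5 → Tm = 2(10)+4(5) = 40°C
50°C vs 40°C → primer 1 is higher.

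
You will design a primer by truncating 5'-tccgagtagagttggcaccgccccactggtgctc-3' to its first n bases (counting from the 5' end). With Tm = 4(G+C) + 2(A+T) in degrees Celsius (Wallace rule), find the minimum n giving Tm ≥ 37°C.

n = 13

First 12 bases: TCCGAGTAGAGT → Tm = 36°C (< 37°C)
First 13 bases: TCCGAGTAGAGTT → Tm = 38°C (≥ 37°C)
Each additional base adds 2°C (A/T) or 4°C (G/C), so Tm is non-decreasing in n; n = 13 is the first length to reach 37°C.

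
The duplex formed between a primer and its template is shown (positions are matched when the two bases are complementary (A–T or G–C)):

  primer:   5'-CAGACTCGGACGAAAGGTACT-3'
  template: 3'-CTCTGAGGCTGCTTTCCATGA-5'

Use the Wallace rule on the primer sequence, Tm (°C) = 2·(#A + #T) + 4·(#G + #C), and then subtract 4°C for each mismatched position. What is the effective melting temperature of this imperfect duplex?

Primer base counts: A=7, T=3, G=6, C=5 → A+T=10, G+C=11
Perfect-match Tm = 2(10) + 4(11) = 20 + 44 = 64°C
Mismatches (positions where the bases are not complementary): 2 (at positions 1, 8)
Effective Tm = 64 − 2×4 = 64 − 8 = 56°C

56°C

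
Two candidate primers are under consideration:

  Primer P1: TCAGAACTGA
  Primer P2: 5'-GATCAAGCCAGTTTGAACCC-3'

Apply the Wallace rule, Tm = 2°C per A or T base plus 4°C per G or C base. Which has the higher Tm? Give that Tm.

Primer P1: A+T=6, G+C=4 → Tm = 2(6)+4(4) = 28°C
Primer P2: A+T=10, G+C=10 → Tm = 2(10)+4(10) = 60°C
28°C vs 60°C → primer P2 is higher.

Primer P2, 60°C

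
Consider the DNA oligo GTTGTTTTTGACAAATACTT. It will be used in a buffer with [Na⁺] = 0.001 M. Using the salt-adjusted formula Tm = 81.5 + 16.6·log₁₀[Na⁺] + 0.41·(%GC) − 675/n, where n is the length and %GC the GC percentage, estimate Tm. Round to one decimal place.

8.2°C

Length n = 20. Counting bases: C=2, G=3, A=5, T=10
G+C = 5, so %GC = 5/20 × 100 = 25%
Salt term: 16.6 × (-3) = -49.8
GC term: 0.41 × 25 = 10.25; length term: −675/20 = −33.75
Tm = 81.5 + (-49.8) + 10.25 − 33.75 = 8.2 → 8.2°C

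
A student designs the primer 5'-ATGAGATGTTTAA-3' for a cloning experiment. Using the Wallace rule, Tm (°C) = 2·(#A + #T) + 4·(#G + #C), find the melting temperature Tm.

32°C

Base counts: T=5, C=0, A=5, G=3
So N_AT = 10 and N_GC = 3.
Tm = 4·3 + 2·10 = 12 + 20 = 32°C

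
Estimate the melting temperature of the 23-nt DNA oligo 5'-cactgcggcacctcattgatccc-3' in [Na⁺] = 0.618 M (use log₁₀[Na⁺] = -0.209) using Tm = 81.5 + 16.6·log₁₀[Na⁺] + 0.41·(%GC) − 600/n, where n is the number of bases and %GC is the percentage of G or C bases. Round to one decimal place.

Length n = 23. Scanning the sequence gives C=10, A=4, G=4, T=5.
G+C = 14, so %GC = 14/23 × 100 = 60.87%
Salt term: 16.6 × (-0.209) = -3.469
GC term: 0.41 × 60.87 = 24.957; length term: −600/23 = −26.087
Tm = 81.5 + (-3.469) + 24.957 − 26.087 = 76.901 → 76.9°C

76.9°C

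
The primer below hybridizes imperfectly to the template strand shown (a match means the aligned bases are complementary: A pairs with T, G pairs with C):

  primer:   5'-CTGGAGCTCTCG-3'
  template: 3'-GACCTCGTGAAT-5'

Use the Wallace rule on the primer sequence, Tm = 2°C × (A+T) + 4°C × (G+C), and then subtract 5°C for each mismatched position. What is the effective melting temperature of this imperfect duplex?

25°C

Primer base counts: A=1, T=3, G=4, C=4 → A+T=4, G+C=8
Perfect-match Tm = 2(4) + 4(8) = 8 + 32 = 40°C
Mismatches (positions where the bases are not complementary): 3 (at positions 8, 11, 12)
Effective Tm = 40 − 3×5 = 40 − 15 = 25°C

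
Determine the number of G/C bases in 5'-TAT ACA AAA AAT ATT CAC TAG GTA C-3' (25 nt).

C=4, T=7, A=12, G=2
Total G or C: 2 + 4 = 6

6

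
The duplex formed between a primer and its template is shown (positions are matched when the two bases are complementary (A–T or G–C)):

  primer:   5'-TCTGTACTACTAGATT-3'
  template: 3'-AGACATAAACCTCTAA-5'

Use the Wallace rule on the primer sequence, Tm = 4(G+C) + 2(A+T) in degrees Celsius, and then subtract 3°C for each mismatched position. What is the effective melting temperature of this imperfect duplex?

30°C

Primer base counts: A=4, T=7, G=2, C=3 → A+T=11, G+C=5
Perfect-match Tm = 2(11) + 4(5) = 22 + 20 = 42°C
Mismatches (positions where the bases are not complementary): 4 (at positions 7, 9, 10, 11)
Effective Tm = 42 − 4×3 = 42 − 12 = 30°C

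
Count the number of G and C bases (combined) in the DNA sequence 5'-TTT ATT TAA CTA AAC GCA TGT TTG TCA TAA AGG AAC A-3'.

Scanning the sequence gives A=14, C=5, G=5, T=13.
Total G or C: 5 + 5 = 10

10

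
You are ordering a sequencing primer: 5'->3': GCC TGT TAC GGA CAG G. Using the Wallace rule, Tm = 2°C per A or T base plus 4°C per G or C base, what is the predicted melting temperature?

Counting bases: C=4, G=6, T=3, A=3
AT pairs contribute 6, GC pairs contribute 10.
Tm = 2×6 + 4×10 = 52°C

52°C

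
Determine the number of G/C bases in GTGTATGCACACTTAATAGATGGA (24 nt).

A=8, G=6, C=3, T=7
G+C = 6 + 3 = 9

9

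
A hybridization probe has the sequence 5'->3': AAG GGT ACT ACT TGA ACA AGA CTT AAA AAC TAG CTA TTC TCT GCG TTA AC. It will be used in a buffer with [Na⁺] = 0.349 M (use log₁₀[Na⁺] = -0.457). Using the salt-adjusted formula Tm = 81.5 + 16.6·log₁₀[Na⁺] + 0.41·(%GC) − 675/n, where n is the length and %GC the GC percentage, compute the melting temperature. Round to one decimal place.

Length n = 50. Base counts: T=14, A=18, G=8, C=10
G+C = 18, so %GC = 18/50 × 100 = 36%
Salt term: 16.6 × (-0.457) = -7.586
GC term: 0.41 × 36 = 14.76; length term: −675/50 = −13.5
Tm = 81.5 + (-7.586) + 14.76 − 13.5 = 75.174 → 75.2°C

75.2°C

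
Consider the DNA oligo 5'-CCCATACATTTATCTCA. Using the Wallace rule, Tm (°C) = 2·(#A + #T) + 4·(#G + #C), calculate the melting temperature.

Scanning the sequence gives G=0, C=6, A=5, T=6.
So N_AT = 11 and N_GC = 6.
Tm = 2×11 + 4×6 = 46°C

46°C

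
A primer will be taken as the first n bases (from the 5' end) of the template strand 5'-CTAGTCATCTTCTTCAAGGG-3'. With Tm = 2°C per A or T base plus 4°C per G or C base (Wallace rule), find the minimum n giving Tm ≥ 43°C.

First 15 bases: CTAGTCATCTTCTTC → Tm = 42°C (< 43°C)
First 16 bases: CTAGTCATCTTCTTCA → Tm = 44°C (≥ 43°C)
Each additional base adds 2°C (A/T) or 4°C (G/C), so Tm is non-decreasing in n; n = 16 is the first length to reach 43°C.

n = 16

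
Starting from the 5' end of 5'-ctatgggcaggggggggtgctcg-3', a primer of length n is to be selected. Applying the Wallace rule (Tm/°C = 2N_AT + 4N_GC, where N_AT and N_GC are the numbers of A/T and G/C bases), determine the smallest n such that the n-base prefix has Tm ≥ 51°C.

First 14 bases: CTATGGGCAGGGGG → Tm = 48°C (< 51°C)
First 15 bases: CTATGGGCAGGGGGG → Tm = 52°C (≥ 51°C)
Since every base adds ≥2°C, Tm only increases with n, so the threshold is first crossed at n = 15.

n = 15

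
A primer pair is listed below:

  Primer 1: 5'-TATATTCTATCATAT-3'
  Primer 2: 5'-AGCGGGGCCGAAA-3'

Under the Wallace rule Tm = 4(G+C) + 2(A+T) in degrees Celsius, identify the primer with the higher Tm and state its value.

Primer 2, 44°C

Primer 1: A+T=13, G+C=2 → Tm = 2(13)+4(2) = 34°C
Primer 2: A+T=4, G+C=9 → Tm = 2(4)+4(9) = 44°C
34°C vs 44°C → primer 2 is higher.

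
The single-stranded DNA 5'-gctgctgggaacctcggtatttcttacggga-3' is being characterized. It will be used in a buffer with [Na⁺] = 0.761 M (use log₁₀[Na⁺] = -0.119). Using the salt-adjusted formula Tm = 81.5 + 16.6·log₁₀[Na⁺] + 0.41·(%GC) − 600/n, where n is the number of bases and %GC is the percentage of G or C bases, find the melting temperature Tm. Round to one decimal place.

82.7°C

Length n = 31. Scanning the sequence gives C=7, A=5, G=10, T=9.
G+C = 17, so %GC = 17/31 × 100 = 54.839%
Salt term: 16.6 × (-0.119) = -1.975
GC term: 0.41 × 54.839 = 22.484; length term: −600/31 = −19.355
Tm = 81.5 + (-1.975) + 22.484 − 19.355 = 82.654 → 82.7°C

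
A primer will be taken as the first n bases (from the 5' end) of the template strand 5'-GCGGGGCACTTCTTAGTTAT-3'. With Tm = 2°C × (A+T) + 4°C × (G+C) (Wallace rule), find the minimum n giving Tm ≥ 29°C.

n = 8

First 7 bases: GCGGGGC → Tm = 28°C (< 29°C)
First 8 bases: GCGGGGCA → Tm = 30°C (≥ 29°C)
Each additional base adds 2°C (A/T) or 4°C (G/C), so Tm is non-decreasing in n; n = 8 is the first length to reach 29°C.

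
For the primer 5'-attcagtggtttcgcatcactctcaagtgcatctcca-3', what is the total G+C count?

Scanning the sequence gives C=11, G=6, T=12, A=8.
G+C = 6 + 11 = 17

17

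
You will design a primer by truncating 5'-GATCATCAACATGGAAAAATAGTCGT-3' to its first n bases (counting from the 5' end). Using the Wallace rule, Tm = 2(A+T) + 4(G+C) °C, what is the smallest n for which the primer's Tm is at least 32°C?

First 11 bases: GATCATCAACA → Tm = 30°C (< 32°C)
First 12 bases: GATCATCAACAT → Tm = 32°C (≥ 32°C)
Each additional base adds 2°C (A/T) or 4°C (G/C), so Tm is non-decreasing in n; n = 12 is the first length to reach 32°C.

n = 12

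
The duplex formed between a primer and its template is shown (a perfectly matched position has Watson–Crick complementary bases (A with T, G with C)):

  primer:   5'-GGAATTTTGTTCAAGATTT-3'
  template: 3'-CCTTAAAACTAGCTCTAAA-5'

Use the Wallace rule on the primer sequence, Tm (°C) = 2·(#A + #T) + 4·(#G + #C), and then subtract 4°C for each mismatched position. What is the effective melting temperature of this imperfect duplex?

Primer base counts: A=5, T=9, G=4, C=1 → A+T=14, G+C=5
Perfect-match Tm = 2(14) + 4(5) = 28 + 20 = 48°C
Mismatches (positions where the bases are not complementary): 2 (at positions 10, 13)
Effective Tm = 48 − 2×4 = 48 − 8 = 40°C

40°C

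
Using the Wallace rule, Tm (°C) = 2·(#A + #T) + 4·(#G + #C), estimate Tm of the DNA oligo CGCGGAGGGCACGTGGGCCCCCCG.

C=10, G=11, A=2, T=1
AT pairs contribute 3, GC pairs contribute 21.
Tm = 2(3) + 4(21) = 6 + 84 = 90°C

90°C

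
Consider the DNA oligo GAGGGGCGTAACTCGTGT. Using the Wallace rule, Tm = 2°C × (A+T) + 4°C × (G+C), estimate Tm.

Counting bases: T=4, G=8, A=3, C=3
So N_AT = 7 and N_GC = 11.
Tm = 2×7 + 4×11 = 58°C

58°C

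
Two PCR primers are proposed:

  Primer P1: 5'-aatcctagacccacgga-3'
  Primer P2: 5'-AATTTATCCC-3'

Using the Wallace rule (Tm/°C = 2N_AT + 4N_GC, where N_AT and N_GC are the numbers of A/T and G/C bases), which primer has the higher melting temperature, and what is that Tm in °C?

Primer P1, 52°C

Primer P1: A+T=8, G+C=9 → Tm = 2(8)+4(9) = 52°C
Primer P2: A+T=7, G+C=3 → Tm = 2(7)+4(3) = 26°C
52°C vs 26°C → primer P1 is higher.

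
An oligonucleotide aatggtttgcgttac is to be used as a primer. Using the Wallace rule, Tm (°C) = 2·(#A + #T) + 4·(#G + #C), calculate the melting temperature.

Counting bases: G=4, C=2, A=3, T=6
A+T = 9, G+C = 6
Tm = 2×9 + 4×6 = 42°C

42°C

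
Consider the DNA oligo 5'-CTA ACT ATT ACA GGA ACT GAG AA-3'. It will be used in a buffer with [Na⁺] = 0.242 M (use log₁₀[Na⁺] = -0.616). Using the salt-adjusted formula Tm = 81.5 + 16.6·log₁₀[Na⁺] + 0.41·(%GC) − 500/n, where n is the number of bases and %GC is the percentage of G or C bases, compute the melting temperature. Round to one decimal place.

Length n = 23. Counting bases: A=10, T=5, G=4, C=4
G+C = 8, so %GC = 8/23 × 100 = 34.783%
Salt term: 16.6 × (-0.616) = -10.226
GC term: 0.41 × 34.783 = 14.261; length term: −500/23 = −21.739
Tm = 81.5 + (-10.226) + 14.261 − 21.739 = 63.796 → 63.8°C

63.8°C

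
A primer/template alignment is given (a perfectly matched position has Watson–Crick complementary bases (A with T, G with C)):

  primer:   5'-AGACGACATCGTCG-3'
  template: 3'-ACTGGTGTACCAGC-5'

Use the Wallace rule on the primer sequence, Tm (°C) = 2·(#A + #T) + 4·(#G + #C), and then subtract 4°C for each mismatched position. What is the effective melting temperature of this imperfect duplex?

32°C

Primer base counts: A=4, T=2, G=4, C=4 → A+T=6, G+C=8
Perfect-match Tm = 2(6) + 4(8) = 12 + 32 = 44°C
Mismatches (positions where the bases are not complementary): 3 (at positions 1, 5, 10)
Effective Tm = 44 − 3×4 = 44 − 12 = 32°C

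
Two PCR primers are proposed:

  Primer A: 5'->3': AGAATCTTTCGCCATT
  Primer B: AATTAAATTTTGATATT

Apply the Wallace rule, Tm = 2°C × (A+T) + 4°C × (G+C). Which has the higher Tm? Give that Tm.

Primer A: A+T=10, G+C=6 → Tm = 2(10)+4(6) = 44°C
Primer B: A+T=16, G+C=1 → Tm = 2(16)+4(1) = 36°C
44°C vs 36°C → primer A is higher.

Primer A, 44°C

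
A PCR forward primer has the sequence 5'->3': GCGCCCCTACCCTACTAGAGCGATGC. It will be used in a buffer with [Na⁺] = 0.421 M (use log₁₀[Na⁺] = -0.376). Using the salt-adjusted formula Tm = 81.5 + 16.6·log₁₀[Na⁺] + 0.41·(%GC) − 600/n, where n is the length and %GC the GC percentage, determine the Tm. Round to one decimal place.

79.0°C

Length n = 26. T=4, G=6, C=11, A=5
G+C = 17, so %GC = 17/26 × 100 = 65.385%
Salt term: 16.6 × (-0.376) = -6.242
GC term: 0.41 × 65.385 = 26.808; length term: −600/26 = −23.077
Tm = 81.5 + (-6.242) + 26.808 − 23.077 = 78.989 → 79.0°C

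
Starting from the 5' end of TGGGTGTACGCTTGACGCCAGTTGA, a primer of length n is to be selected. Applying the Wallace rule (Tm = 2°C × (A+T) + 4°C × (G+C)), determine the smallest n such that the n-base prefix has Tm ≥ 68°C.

First 20 bases: TGGGTGTACGCTTGACGCCA → Tm = 64°C (< 68°C)
First 21 bases: TGGGTGTACGCTTGACGCCAG → Tm = 68°C (≥ 68°C)
Since every base adds ≥2°C, Tm only increases with n, so the threshold is first crossed at n = 21.

n = 21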